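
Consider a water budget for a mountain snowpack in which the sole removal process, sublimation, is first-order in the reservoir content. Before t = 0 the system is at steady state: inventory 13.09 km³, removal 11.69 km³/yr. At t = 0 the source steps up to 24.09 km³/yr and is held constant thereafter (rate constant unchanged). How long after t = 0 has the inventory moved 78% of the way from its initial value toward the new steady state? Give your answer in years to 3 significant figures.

1.70 yr

τ = M₀/F₀ = 13.09/11.69 = 1.120 yr.
The remaining gap fraction is e^(−t/τ); 78% covered ⇒ e^(−t/τ) = 0.220.
t = −τ ln(0.220) = 1.120 × 1.514 = 1.695 yr.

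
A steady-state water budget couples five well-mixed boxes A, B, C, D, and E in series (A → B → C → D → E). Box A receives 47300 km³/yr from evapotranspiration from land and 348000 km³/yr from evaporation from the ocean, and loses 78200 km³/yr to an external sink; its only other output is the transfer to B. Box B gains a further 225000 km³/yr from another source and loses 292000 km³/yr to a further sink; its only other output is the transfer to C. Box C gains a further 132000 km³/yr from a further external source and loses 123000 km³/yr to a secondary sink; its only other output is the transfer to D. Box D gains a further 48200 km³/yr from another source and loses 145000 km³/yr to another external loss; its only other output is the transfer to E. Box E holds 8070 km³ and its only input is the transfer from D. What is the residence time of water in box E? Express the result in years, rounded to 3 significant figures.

0.0497 yr

Box A: F(A→B) = (47300 + 348000) − 78200 = 317100 km³/yr.
Box B: F(B→C) = (317100 + 225000) − 292000 = 250100 km³/yr.
Box C: F(C→D) = (250100 + 132000) − 123000 = 259100 km³/yr.
Box D: F(D→E) = (259100 + 48200) − 145000 = 162300 km³/yr.
Box E throughput = its input = 162300 km³/yr; τ = 8070 / 162300 = 0.04972 yr.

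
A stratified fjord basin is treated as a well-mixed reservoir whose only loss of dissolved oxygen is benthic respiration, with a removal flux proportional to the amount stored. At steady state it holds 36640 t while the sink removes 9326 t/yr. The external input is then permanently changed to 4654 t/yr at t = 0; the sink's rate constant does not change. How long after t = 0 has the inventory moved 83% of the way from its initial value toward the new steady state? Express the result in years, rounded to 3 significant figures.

6.96 yr

τ = M₀/F₀ = 36640/9326 = 3.929 yr.
The remaining gap fraction is e^(−t/τ); 83% covered ⇒ e^(−t/τ) = 0.170.
t = −τ ln(0.170) = 3.929 × 1.772 = 6.962 yr.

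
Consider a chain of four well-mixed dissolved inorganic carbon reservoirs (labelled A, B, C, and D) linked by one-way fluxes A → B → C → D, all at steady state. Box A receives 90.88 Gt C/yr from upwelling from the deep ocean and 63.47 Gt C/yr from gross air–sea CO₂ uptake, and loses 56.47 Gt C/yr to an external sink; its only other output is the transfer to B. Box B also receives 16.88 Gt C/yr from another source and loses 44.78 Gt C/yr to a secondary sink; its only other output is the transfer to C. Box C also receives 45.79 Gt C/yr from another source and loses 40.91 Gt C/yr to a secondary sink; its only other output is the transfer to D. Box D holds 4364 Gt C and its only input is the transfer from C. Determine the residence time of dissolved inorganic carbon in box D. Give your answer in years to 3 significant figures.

58.3 yr

Box A: F(A→B) = (90.88 + 63.47) − 56.47 = 97.880 Gt C/yr.
Box B: F(B→C) = (97.880 + 16.88) − 44.78 = 69.980 Gt C/yr.
Box C: F(C→D) = (69.980 + 45.79) − 40.91 = 74.860 Gt C/yr.
Box D throughput = its input = 74.860 Gt C/yr; τ = 4364 / 74.860 = 58.30 yr.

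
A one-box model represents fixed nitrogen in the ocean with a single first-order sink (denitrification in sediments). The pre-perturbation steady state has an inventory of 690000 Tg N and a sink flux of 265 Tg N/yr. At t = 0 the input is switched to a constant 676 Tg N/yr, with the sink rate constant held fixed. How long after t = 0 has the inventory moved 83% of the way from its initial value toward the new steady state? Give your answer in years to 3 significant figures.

τ = M₀/F₀ = 690000/265 = 2604 yr.
The remaining gap fraction is e^(−t/τ); 83% covered ⇒ e^(−t/τ) = 0.170.
t = −τ ln(0.170) = 2604 × 1.772 = 4614 yr.

4610 yr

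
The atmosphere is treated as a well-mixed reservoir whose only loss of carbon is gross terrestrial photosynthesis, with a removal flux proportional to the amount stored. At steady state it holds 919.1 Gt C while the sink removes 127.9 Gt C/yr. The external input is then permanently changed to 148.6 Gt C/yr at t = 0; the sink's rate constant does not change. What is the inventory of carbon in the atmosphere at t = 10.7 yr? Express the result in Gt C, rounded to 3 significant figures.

1030 Gt C

The sink rate constant is k = F₀/M₀ = 127.9/919.1 = 0.1392 yr⁻¹.
Solving dM/dt = F₁ − kM with M(0) = M₀ gives M(t) = F₁/k + (M₀ − F₁/k)·e^(−kt).
F₁/k = 148.6/0.1392 = 1067.9 Gt C; kt = 0.1392 × 10.7 = 1.489, e^(−kt) = 0.2256.
M(10.7) = 1067.9 + (919.1 − 1067.9) × 0.2256 = 1067.9 − 33.56 = 1034.3 Gt C.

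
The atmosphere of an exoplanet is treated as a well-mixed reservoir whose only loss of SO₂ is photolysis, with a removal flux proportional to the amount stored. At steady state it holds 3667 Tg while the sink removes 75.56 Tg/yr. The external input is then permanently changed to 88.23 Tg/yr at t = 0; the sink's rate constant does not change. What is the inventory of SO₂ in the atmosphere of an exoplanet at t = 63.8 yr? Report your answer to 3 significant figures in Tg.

4120 Tg

Residence time τ = M₀/F₀ = 48.53 yr. The eventual steady state is M_∞ = M₀·(F₁/F₀) = 3667 × 88.23/75.56 = 4281.9 Tg.
The anomaly ΔM(t) = M(t) − M_∞ decays as ΔM₀·e^(−t/τ) with ΔM₀ = 3667 − 4281.9 = −614.9 Tg.
At t = 63.8 yr, e^(−t/τ) = e^(−1.315) = 0.2686, so ΔM = −165.1 Tg and M = 4281.9 − 165.1 = 4116.7 Tg.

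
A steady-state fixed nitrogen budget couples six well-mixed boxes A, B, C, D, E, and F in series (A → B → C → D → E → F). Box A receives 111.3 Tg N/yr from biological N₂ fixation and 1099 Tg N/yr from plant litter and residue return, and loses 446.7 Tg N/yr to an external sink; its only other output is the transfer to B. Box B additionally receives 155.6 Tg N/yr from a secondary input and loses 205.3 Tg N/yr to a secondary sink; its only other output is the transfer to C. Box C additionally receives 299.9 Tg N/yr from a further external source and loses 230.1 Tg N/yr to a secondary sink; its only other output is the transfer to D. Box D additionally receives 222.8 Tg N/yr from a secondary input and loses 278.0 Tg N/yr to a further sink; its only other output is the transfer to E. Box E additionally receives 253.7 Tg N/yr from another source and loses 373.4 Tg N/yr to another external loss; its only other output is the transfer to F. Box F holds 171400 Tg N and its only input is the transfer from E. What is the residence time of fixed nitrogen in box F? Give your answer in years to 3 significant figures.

282 yr

Box A: F(A→B) = (111.3 + 1099) − 446.7 = 763.60 Tg N/yr.
Box B: F(B→C) = (763.60 + 155.6) − 205.3 = 713.90 Tg N/yr.
Box C: F(C→D) = (713.90 + 299.9) − 230.1 = 783.70 Tg N/yr.
Box D: F(D→E) = (783.70 + 222.8) − 278.0 = 728.50 Tg N/yr.
Box E: F(E→F) = (728.50 + 253.7) − 373.4 = 608.80 Tg N/yr.
Box F throughput = its input = 608.80 Tg N/yr; τ = 171400 / 608.80 = 281.5 yr.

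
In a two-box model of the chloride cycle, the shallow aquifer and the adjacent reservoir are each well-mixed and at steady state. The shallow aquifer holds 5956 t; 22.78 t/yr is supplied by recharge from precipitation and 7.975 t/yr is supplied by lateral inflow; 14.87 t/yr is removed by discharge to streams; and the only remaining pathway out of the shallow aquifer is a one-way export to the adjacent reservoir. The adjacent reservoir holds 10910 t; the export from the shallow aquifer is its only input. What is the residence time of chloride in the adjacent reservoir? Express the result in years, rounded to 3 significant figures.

687 yr

Balance the shallow aquifer: ΣF_in = 22.78 + 7.975 = 30.755 t/yr.
Export to the adjacent reservoir = ΣF_in − (14.87) = 15.885 t/yr.
At steady state the output of the adjacent reservoir equals its input, 15.885 t/yr.
τ = M / F = 10910 / 15.885 = 686.8 yr.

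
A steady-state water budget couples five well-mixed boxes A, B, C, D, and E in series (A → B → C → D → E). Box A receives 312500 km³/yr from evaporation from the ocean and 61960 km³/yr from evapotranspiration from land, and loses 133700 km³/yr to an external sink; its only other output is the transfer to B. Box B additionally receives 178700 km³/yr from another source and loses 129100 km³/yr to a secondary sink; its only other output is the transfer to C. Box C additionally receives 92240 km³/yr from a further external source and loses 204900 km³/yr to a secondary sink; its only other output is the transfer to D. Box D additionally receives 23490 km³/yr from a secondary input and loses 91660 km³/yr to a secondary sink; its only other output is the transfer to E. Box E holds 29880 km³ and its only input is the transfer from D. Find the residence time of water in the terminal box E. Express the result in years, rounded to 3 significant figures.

Box A: F(A→B) = (312500 + 61960) − 133700 = 240760 km³/yr.
Box B: F(B→C) = (240760 + 178700) − 129100 = 290360 km³/yr.
Box C: F(C→D) = (290360 + 92240) − 204900 = 177700 km³/yr.
Box D: F(D→E) = (177700 + 23490) − 91660 = 109530 km³/yr.
Box E throughput = its input = 109530 km³/yr; τ = 29880 / 109530 = 0.2728 yr.

0.273 yr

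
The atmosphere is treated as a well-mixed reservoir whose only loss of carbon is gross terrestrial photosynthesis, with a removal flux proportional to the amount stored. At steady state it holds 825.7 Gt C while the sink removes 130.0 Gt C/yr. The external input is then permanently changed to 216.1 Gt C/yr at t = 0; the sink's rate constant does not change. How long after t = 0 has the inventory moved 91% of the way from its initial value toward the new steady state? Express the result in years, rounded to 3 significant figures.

τ = M₀/F₀ = 825.7/130.0 = 6.352 yr.
The remaining gap fraction is e^(−t/τ); 91% covered ⇒ e^(−t/τ) = 0.0900.
t = −τ ln(0.0900) = 6.352 × 2.408 = 15.29 yr.

15.3 yr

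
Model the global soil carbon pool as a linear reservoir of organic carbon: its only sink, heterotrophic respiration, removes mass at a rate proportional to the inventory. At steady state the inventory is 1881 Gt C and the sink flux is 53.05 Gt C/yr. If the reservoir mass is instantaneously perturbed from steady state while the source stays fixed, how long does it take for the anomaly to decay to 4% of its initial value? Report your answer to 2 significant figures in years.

For a linear reservoir the anomaly decays as exp(−t/τ) with τ = M/F = 1881/53.05 = 35.46 yr.
exp(−t/τ) = 0.04 ⇒ t = −τ ln(0.04) = 35.46 × 3.219 = 114.1 yr.

110 yr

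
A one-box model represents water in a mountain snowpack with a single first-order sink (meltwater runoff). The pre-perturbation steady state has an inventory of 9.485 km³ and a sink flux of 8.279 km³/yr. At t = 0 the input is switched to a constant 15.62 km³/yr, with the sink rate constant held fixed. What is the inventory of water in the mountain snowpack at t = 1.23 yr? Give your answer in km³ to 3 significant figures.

Residence time τ = M₀/F₀ = 1.146 yr. The eventual steady state is M_∞ = M₀·(F₁/F₀) = 9.485 × 15.62/8.279 = 17.895 km³.
The anomaly ΔM(t) = M(t) − M_∞ decays as ΔM₀·e^(−t/τ) with ΔM₀ = 9.485 − 17.895 = −8.410 km³.
At t = 1.23 yr, e^(−t/τ) = e^(−1.074) = 0.3418, so ΔM = −2.874 km³ and M = 17.895 − 2.874 = 15.021 km³.

15.0 km³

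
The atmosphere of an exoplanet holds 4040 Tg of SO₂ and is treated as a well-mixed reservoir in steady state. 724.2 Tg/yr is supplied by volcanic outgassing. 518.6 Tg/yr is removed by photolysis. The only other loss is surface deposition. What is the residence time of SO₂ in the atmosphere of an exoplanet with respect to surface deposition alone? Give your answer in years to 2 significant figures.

20 yr

At steady state ΣF_in = ΣF_out.
ΣF_in = 724.20 Tg/yr.
Surface deposition flux = ΣF_in − (518.6) = 724.20 − 518.6 = 205.6 Tg/yr.
τ = M / F = 4040 / 205.6 = 19.65 yr.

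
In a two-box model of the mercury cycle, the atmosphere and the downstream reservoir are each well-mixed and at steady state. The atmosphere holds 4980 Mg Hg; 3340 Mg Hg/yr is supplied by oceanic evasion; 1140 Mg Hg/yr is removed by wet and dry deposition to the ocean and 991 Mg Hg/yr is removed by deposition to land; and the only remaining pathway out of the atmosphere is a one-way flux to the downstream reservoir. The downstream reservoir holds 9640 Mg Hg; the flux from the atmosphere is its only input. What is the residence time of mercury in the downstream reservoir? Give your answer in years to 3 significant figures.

Balance the atmosphere: ΣF_in = 3340.0 Mg Hg/yr.
Flux to the downstream reservoir = ΣF_in − (1140 + 991) = 1209.0 Mg Hg/yr.
At steady state the output of the downstream reservoir equals its input, 1209.0 Mg Hg/yr.
τ = M / F = 9640 / 1209.0 = 7.974 yr.

7.97 yr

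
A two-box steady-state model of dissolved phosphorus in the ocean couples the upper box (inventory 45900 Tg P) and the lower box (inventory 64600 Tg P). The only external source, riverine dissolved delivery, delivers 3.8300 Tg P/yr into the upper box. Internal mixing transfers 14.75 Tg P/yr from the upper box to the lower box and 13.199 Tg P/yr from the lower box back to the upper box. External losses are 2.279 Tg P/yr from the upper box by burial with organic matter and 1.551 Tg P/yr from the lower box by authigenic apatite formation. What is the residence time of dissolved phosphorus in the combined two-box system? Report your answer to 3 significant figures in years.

28900 yr

Residence time in the combined system uses the total inventory and the total *external* removal — internal exchanges between the two boxes cancel.
M_total = 45900 + 64600 = 110500 Tg P.
ΣF_external_out = 2.279 + 1.551 = 3.8300 Tg P/yr.
τ = M_total / ΣF_ext = 110500 / 3.8300 = 28850 yr.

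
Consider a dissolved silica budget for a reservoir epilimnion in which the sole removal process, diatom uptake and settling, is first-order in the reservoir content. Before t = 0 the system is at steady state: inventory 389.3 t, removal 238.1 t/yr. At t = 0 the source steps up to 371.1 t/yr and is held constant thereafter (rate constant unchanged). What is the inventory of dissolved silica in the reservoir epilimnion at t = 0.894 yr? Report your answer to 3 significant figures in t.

Residence time τ = M₀/F₀ = 1.635 yr. The eventual steady state is M_∞ = M₀·(F₁/F₀) = 389.3 × 371.1/238.1 = 606.76 t.
The anomaly ΔM(t) = M(t) − M_∞ decays as ΔM₀·e^(−t/τ) with ΔM₀ = 389.3 − 606.76 = −217.5 t.
At t = 0.894 yr, e^(−t/τ) = e^(−0.5468) = 0.5788, so ΔM = −125.9 t and M = 606.76 − 125.9 = 480.89 t.

481 t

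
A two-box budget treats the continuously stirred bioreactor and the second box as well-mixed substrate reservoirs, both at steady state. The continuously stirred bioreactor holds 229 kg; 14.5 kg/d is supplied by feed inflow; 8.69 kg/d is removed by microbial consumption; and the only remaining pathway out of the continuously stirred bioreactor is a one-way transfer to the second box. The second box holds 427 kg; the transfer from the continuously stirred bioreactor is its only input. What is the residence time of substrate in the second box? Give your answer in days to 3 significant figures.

Balance the continuously stirred bioreactor: ΣF_in = 14.500 kg/d.
Transfer to the second box = ΣF_in − (8.69) = 5.8100 kg/d.
At steady state the output of the second box equals its input, 5.8100 kg/d.
τ = M / F = 427 / 5.8100 = 73.49 d.

73.5 d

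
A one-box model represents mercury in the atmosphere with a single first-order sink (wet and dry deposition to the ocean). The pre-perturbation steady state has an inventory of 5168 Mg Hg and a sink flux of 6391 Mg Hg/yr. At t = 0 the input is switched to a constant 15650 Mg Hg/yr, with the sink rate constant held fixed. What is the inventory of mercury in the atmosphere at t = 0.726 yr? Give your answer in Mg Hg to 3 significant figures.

9600 Mg Hg

Residence time τ = M₀/F₀ = 0.8086 yr. The eventual steady state is M_∞ = M₀·(F₁/F₀) = 5168 × 15650/6391 = 12655 Mg Hg.
The anomaly ΔM(t) = M(t) − M_∞ decays as ΔM₀·e^(−t/τ) with ΔM₀ = 5168 − 12655 = −7487 Mg Hg.
At t = 0.726 yr, e^(−t/τ) = e^(−0.8978) = 0.4075, so ΔM = −3051 Mg Hg and M = 12655 − 3051 = 9604.4 Mg Hg.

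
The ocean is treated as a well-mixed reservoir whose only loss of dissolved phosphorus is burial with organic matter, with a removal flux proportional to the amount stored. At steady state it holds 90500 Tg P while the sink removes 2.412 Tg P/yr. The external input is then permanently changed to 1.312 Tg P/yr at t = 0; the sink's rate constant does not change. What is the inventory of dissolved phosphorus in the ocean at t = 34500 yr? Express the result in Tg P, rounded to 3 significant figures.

τ = M₀/F₀ = 90500/2.412 = 37520 yr; rate constant k = 1/τ.
New steady state M_∞ = F₁/k = F₁·τ = 1.312 × 37520 = 49227 Tg P.
M(t) = M_∞ + (M₀ − M_∞)·e^(−t/τ); t/τ = 34500/37520 = 0.9195, so e^(−t/τ) = 0.3987.
M(t) = 49227 + 41270 × 0.3987 = 65684 Tg P.

65700 Tg P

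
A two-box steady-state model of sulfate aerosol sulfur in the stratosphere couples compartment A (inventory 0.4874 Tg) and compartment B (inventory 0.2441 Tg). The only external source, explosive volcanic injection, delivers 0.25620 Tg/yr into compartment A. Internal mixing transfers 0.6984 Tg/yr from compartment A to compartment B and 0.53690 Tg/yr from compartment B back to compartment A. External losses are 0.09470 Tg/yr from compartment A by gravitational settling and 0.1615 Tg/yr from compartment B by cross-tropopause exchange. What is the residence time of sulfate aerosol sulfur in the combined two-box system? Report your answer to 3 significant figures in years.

2.86 yr

Treat the two boxes together as one reservoir: the mixing fluxes between them are internal recycling, so τ = ΣM / Σ(external losses).
M_total = 0.4874 + 0.2441 = 0.73150 Tg.
ΣF_external_out = 0.09470 + 0.1615 = 0.25620 Tg/yr.
τ = M_total / ΣF_ext = 0.73150 / 0.25620 = 2.855 yr.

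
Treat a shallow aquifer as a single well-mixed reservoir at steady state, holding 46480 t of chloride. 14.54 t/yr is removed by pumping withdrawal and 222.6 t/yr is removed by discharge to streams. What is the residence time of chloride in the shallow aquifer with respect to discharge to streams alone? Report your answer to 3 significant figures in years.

Residence time with respect to a single sink: τ = M / F_sink.
τ = 46480 / 222.6 = 208.8 yr.

209 yr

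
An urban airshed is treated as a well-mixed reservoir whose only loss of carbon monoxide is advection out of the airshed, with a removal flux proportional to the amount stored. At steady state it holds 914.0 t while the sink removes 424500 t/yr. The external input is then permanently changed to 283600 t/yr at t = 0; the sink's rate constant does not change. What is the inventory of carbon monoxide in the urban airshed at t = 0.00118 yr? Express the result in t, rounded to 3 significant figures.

786 t

τ = M₀/F₀ = 914.0/424500 = 0.002153 yr; rate constant k = 1/τ.
New steady state M_∞ = F₁/k = F₁·τ = 283600 × 0.002153 = 610.63 t.
M(t) = M_∞ + (M₀ − M_∞)·e^(−t/τ); t/τ = 0.00118/0.002153 = 0.5480, so e^(−t/τ) = 0.5781.
M(t) = 610.63 + 303.4 × 0.5781 = 786.00 t.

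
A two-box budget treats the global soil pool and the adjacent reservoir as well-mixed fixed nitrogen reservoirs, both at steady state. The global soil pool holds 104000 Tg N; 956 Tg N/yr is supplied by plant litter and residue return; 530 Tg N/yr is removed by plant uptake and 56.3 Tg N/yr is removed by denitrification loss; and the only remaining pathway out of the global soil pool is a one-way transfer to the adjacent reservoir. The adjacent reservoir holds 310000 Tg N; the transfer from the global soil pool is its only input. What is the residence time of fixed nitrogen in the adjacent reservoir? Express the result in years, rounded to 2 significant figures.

840 yr

Balance the global soil pool: ΣF_in = 956.00 Tg N/yr.
Transfer to the adjacent reservoir = ΣF_in − (530 + 56.3) = 369.70 Tg N/yr.
At steady state the output of the adjacent reservoir equals its input, 369.70 Tg N/yr.
τ = M / F = 310000 / 369.70 = 838.5 yr.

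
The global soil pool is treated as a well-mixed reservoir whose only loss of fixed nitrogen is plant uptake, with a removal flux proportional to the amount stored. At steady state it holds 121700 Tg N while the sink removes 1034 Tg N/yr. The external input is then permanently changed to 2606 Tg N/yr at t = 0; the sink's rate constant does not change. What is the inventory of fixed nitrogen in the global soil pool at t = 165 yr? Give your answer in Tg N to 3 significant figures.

The sink rate constant is k = F₀/M₀ = 1034/121700 = 0.008496 yr⁻¹.
Solving dM/dt = F₁ − kM with M(0) = M₀ gives M(t) = F₁/k + (M₀ − F₁/k)·e^(−kt).
F₁/k = 2606/0.008496 = 306720 Tg N; kt = 0.008496 × 165 = 1.402, e^(−kt) = 0.2461.
M(165) = 306720 + (121700 − 306720) × 0.2461 = 306720 − 45540 = 261180 Tg N.

261000 Tg N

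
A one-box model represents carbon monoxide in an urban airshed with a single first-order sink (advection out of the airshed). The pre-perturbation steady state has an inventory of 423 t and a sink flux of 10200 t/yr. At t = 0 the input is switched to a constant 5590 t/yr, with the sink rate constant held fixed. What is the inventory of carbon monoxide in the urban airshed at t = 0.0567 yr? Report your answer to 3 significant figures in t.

281 t

The sink rate constant is k = F₀/M₀ = 10200/423 = 24.11 yr⁻¹.
Solving dM/dt = F₁ − kM with M(0) = M₀ gives M(t) = F₁/k + (M₀ − F₁/k)·e^(−kt).
F₁/k = 5590/24.11 = 231.82 t; kt = 24.11 × 0.0567 = 1.367, e^(−kt) = 0.2548.
M(0.0567) = 231.82 + (423 − 231.82) × 0.2548 = 231.82 + 48.71 = 280.54 t.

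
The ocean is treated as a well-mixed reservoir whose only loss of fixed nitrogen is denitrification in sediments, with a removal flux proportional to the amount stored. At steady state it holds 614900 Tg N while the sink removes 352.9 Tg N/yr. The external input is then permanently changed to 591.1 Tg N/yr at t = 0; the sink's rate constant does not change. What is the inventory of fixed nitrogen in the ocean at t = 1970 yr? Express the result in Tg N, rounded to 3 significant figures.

896000 Tg N

Residence time τ = M₀/F₀ = 1742 yr. The eventual steady state is M_∞ = M₀·(F₁/F₀) = 614900 × 591.1/352.9 = 1.0299×10^6 Tg N.
The anomaly ΔM(t) = M(t) − M_∞ decays as ΔM₀·e^(−t/τ) with ΔM₀ = 614900 − 1.0299×10^6 = −415000 Tg N.
At t = 1970 yr, e^(−t/τ) = e^(−1.131) = 0.3228, so ΔM = −134000 Tg N and M = 1.0299×10^6 − 134000 = 895950 Tg N.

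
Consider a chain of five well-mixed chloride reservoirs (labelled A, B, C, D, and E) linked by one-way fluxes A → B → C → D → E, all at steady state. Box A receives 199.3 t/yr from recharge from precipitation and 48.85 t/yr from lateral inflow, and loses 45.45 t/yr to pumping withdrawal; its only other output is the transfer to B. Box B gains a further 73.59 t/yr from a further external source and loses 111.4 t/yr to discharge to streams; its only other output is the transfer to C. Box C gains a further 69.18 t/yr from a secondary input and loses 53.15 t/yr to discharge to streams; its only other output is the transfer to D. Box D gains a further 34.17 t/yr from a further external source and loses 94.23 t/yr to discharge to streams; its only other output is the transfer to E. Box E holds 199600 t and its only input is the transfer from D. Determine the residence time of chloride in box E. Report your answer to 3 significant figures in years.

Box A: F(A→B) = (199.3 + 48.85) − 45.45 = 202.70 t/yr.
Box B: F(B→C) = (202.70 + 73.59) − 111.4 = 164.89 t/yr.
Box C: F(C→D) = (164.89 + 69.18) − 53.15 = 180.92 t/yr.
Box D: F(D→E) = (180.92 + 34.17) − 94.23 = 120.86 t/yr.
Box E throughput = its input = 120.86 t/yr; τ = 199600 / 120.86 = 1651 yr.

1650 yr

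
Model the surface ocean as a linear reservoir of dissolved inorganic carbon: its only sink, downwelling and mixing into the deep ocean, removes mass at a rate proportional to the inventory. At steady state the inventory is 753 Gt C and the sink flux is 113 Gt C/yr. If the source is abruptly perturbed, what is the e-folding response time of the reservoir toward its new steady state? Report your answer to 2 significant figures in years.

6.7 yr

For a linear reservoir the response time equals the residence time τ = M/F.
τ = 753 / 113 = 6.664 yr.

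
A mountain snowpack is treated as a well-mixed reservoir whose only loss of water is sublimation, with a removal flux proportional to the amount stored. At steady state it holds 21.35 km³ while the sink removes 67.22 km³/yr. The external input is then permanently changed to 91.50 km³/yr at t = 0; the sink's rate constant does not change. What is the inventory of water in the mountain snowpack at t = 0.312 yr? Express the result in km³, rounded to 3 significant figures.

Residence time τ = M₀/F₀ = 0.3176 yr. The eventual steady state is M_∞ = M₀·(F₁/F₀) = 21.35 × 91.50/67.22 = 29.062 km³.
The anomaly ΔM(t) = M(t) − M_∞ decays as ΔM₀·e^(−t/τ) with ΔM₀ = 21.35 − 29.062 = −7.712 km³.
At t = 0.312 yr, e^(−t/τ) = e^(−0.9823) = 0.3744, so ΔM = −2.888 km³ and M = 29.062 − 2.888 = 26.174 km³.

26.2 km³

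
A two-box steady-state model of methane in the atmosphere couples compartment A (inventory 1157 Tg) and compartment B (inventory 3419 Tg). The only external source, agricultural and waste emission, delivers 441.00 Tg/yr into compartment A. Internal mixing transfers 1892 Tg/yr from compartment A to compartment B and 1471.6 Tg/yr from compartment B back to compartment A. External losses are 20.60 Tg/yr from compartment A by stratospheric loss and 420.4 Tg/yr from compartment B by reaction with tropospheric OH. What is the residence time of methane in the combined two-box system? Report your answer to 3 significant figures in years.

For the system as a whole, the A↔B exchange is internal and contributes nothing to the throughput; only the external sinks remove mass.
M_total = 1157 + 3419 = 4576.0 Tg.
ΣF_external_out = 20.60 + 420.4 = 441.00 Tg/yr.
τ = M_total / ΣF_ext = 4576.0 / 441.00 = 10.38 yr.

10.4 yr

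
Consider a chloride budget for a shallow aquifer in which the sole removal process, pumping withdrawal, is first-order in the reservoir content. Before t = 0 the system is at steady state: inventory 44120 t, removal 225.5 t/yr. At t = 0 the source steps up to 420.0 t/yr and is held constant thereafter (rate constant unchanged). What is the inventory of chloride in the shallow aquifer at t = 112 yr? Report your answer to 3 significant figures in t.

Residence time τ = M₀/F₀ = 195.7 yr. The eventual steady state is M_∞ = M₀·(F₁/F₀) = 44120 × 420.0/225.5 = 82175 t.
The anomaly ΔM(t) = M(t) − M_∞ decays as ΔM₀·e^(−t/τ) with ΔM₀ = 44120 − 82175 = −38050 t.
At t = 112 yr, e^(−t/τ) = e^(−0.5724) = 0.5641, so ΔM = −21470 t and M = 82175 − 21470 = 60706 t.

60700 t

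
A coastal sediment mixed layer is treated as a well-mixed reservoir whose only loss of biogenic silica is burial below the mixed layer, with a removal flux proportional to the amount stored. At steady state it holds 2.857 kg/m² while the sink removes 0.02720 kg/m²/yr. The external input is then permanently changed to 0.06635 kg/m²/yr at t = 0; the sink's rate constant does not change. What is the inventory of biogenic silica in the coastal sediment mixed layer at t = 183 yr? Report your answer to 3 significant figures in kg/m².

The sink rate constant is k = F₀/M₀ = 0.02720/2.857 = 0.009520 yr⁻¹.
Solving dM/dt = F₁ − kM with M(0) = M₀ gives M(t) = F₁/k + (M₀ − F₁/k)·e^(−kt).
F₁/k = 0.06635/0.009520 = 6.9692 kg/m²; kt = 0.009520 × 183 = 1.742, e^(−kt) = 0.1751.
M(183) = 6.9692 + (2.857 − 6.9692) × 0.1751 = 6.9692 − 0.7202 = 6.2490 kg/m².

6.25 kg/m²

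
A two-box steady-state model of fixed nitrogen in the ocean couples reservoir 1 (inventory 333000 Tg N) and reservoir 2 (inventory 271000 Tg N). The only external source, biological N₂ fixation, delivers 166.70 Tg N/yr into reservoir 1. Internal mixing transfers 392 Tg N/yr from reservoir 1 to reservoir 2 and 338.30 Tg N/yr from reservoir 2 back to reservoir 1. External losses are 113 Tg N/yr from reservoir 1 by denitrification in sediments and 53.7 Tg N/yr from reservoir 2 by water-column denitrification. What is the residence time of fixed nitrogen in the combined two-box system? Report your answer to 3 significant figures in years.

Residence time in the combined system uses the total inventory and the total *external* removal — internal exchanges between the two boxes cancel.
M_total = 333000 + 271000 = 604000 Tg N.
ΣF_external_out = 113 + 53.7 = 166.70 Tg N/yr.
τ = M_total / ΣF_ext = 604000 / 166.70 = 3623 yr.

3620 yr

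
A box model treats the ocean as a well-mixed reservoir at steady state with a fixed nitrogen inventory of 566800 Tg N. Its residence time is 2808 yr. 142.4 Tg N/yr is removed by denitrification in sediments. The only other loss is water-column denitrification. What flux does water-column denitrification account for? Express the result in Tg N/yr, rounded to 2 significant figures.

Total removal F = M/τ = 566800 / 2808 = 201.9 Tg N/yr.
Water-column denitrification = F − (142.4) = 201.9 − 142.4 = 59.45 Tg N/yr.

59 Tg N/yr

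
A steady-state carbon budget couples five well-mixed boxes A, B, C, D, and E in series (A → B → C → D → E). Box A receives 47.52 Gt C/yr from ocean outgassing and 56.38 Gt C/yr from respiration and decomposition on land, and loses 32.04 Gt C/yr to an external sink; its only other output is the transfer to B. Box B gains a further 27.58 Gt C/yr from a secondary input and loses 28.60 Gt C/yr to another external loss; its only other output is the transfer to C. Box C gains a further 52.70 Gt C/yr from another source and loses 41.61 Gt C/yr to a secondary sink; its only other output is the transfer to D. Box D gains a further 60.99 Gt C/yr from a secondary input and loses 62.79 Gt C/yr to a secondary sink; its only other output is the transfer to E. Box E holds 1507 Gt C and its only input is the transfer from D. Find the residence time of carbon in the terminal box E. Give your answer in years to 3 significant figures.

Box A: F(A→B) = (47.52 + 56.38) − 32.04 = 71.860 Gt C/yr.
Box B: F(B→C) = (71.860 + 27.58) − 28.60 = 70.840 Gt C/yr.
Box C: F(C→D) = (70.840 + 52.70) − 41.61 = 81.930 Gt C/yr.
Box D: F(D→E) = (81.930 + 60.99) − 62.79 = 80.130 Gt C/yr.
Box E throughput = its input = 80.130 Gt C/yr; τ = 1507 / 80.130 = 18.81 yr.

18.8 yr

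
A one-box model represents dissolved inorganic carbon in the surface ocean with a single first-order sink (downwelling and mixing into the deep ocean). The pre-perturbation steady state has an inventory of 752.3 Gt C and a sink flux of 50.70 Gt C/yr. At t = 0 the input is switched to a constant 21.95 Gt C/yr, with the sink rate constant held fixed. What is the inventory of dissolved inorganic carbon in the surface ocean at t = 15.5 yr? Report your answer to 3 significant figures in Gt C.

Residence time τ = M₀/F₀ = 14.84 yr. The eventual steady state is M_∞ = M₀·(F₁/F₀) = 752.3 × 21.95/50.70 = 325.70 Gt C.
The anomaly ΔM(t) = M(t) − M_∞ decays as ΔM₀·e^(−t/τ) with ΔM₀ = 752.3 − 325.70 = 426.6 Gt C.
At t = 15.5 yr, e^(−t/τ) = e^(−1.045) = 0.3518, so ΔM = 150.1 Gt C and M = 325.70 + 150.1 = 475.79 Gt C.

476 Gt C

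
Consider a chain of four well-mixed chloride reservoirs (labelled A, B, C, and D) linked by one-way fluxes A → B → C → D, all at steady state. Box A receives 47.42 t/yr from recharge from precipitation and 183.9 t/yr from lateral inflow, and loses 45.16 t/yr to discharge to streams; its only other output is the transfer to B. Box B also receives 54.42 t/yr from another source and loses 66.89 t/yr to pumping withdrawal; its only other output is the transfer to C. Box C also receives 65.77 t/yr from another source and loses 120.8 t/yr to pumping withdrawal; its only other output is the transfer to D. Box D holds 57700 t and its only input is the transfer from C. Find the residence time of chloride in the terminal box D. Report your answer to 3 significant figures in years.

Box A: F(A→B) = (47.42 + 183.9) − 45.16 = 186.16 t/yr.
Box B: F(B→C) = (186.16 + 54.42) − 66.89 = 173.69 t/yr.
Box C: F(C→D) = (173.69 + 65.77) − 120.8 = 118.66 t/yr.
Box D throughput = its input = 118.66 t/yr; τ = 57700 / 118.66 = 486.3 yr.

486 yr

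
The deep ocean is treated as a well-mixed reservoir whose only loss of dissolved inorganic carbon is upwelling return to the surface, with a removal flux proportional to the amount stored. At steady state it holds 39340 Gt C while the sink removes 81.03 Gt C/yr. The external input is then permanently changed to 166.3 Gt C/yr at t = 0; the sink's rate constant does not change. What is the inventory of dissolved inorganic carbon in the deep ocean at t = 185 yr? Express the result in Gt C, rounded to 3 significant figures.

52500 Gt C

τ = M₀/F₀ = 39340/81.03 = 485.5 yr; rate constant k = 1/τ.
New steady state M_∞ = F₁/k = F₁·τ = 166.3 × 485.5 = 80739 Gt C.
M(t) = M_∞ + (M₀ − M_∞)·e^(−t/τ); t/τ = 185/485.5 = 0.3811, so e^(−t/τ) = 0.6831.
M(t) = 80739 − 41400 × 0.6831 = 52457 Gt C.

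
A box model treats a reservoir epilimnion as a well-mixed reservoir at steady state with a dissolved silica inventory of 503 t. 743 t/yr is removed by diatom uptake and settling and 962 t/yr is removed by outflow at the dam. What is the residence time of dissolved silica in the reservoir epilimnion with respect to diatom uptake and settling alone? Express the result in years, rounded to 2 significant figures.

0.68 yr

Residence time with respect to a single sink: τ = M / F_sink.
τ = 503 / 743 = 0.6770 yr.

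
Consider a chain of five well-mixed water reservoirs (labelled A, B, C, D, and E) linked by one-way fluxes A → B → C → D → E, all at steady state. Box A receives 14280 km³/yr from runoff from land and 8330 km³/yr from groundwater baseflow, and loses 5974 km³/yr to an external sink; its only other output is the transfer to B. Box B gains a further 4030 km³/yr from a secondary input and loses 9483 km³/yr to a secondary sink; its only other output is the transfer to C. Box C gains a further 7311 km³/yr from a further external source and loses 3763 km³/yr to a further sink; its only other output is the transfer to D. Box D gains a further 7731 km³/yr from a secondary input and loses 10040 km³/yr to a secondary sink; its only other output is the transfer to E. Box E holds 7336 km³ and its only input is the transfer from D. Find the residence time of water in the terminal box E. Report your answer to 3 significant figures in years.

0.591 yr

Box A: F(A→B) = (14280 + 8330) − 5974 = 16636 km³/yr.
Box B: F(B→C) = (16636 + 4030) − 9483 = 11183 km³/yr.
Box C: F(C→D) = (11183 + 7311) − 3763 = 14731 km³/yr.
Box D: F(D→E) = (14731 + 7731) − 10040 = 12422 km³/yr.
Box E throughput = its input = 12422 km³/yr; τ = 7336 / 12422 = 0.5906 yr.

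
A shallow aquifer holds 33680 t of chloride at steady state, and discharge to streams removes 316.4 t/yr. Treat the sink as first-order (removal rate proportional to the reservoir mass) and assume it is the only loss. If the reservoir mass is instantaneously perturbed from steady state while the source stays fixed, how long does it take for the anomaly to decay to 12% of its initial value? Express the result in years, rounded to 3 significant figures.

226 yr

For a linear reservoir the anomaly decays as exp(−t/τ) with τ = M/F = 33680/316.4 = 106.4 yr.
exp(−t/τ) = 0.12 ⇒ t = −τ ln(0.12) = 106.4 × 2.120 = 225.7 yr.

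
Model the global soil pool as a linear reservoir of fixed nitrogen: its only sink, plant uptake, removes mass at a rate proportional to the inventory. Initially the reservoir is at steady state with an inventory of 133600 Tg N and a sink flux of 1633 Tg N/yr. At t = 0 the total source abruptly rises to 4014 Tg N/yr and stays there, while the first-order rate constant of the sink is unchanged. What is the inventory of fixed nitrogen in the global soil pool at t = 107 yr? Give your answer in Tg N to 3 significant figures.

276000 Tg N

The sink rate constant is k = F₀/M₀ = 1633/133600 = 0.01222 yr⁻¹.
Solving dM/dt = F₁ − kM with M(0) = M₀ gives M(t) = F₁/k + (M₀ − F₁/k)·e^(−kt).
F₁/k = 4014/0.01222 = 328400 Tg N; kt = 0.01222 × 107 = 1.308, e^(−kt) = 0.2704.
M(107) = 328400 + (133600 − 328400) × 0.2704 = 328400 − 52670 = 275720 Tg N.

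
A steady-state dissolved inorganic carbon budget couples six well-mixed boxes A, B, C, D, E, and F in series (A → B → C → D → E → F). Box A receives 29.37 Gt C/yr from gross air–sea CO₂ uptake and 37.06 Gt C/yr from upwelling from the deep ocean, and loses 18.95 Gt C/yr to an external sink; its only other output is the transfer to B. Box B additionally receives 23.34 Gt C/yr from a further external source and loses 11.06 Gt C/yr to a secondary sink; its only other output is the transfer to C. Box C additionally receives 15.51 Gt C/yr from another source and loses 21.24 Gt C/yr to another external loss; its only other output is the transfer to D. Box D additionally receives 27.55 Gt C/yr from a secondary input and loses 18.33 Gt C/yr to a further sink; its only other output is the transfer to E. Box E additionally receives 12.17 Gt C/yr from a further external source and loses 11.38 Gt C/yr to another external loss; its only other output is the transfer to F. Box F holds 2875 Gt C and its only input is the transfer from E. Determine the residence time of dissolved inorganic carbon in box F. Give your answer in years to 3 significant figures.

Box A: F(A→B) = (29.37 + 37.06) − 18.95 = 47.480 Gt C/yr.
Box B: F(B→C) = (47.480 + 23.34) − 11.06 = 59.760 Gt C/yr.
Box C: F(C→D) = (59.760 + 15.51) − 21.24 = 54.030 Gt C/yr.
Box D: F(D→E) = (54.030 + 27.55) − 18.33 = 63.250 Gt C/yr.
Box E: F(E→F) = (63.250 + 12.17) − 11.38 = 64.040 Gt C/yr.
Box F throughput = its input = 64.040 Gt C/yr; τ = 2875 / 64.040 = 44.89 yr.

44.9 yr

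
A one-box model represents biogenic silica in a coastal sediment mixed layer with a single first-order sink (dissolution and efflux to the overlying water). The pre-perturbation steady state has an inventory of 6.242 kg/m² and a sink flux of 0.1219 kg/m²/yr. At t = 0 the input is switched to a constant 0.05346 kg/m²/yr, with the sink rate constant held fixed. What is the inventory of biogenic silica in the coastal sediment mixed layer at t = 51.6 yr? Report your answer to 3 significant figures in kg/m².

τ = M₀/F₀ = 6.242/0.1219 = 51.21 yr; rate constant k = 1/τ.
New steady state M_∞ = F₁/k = F₁·τ = 0.05346 × 51.21 = 2.7375 kg/m².
M(t) = M_∞ + (M₀ − M_∞)·e^(−t/τ); t/τ = 51.6/51.21 = 1.008, so e^(−t/τ) = 0.3651.
M(t) = 2.7375 + 3.505 × 0.3651 = 4.0168 kg/m².

4.02 kg/m²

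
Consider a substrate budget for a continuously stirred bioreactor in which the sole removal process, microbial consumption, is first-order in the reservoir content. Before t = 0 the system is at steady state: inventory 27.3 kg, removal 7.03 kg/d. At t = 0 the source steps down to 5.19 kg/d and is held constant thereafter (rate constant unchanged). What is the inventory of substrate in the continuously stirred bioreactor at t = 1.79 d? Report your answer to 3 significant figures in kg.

24.7 kg

Residence time τ = M₀/F₀ = 3.883 d. The eventual steady state is M_∞ = M₀·(F₁/F₀) = 27.3 × 5.19/7.03 = 20.155 kg.
The anomaly ΔM(t) = M(t) − M_∞ decays as ΔM₀·e^(−t/τ) with ΔM₀ = 27.3 − 20.155 = 7.145 kg.
At t = 1.79 d, e^(−t/τ) = e^(−0.4609) = 0.6307, so ΔM = 4.507 kg and M = 20.155 + 4.507 = 24.661 kg.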